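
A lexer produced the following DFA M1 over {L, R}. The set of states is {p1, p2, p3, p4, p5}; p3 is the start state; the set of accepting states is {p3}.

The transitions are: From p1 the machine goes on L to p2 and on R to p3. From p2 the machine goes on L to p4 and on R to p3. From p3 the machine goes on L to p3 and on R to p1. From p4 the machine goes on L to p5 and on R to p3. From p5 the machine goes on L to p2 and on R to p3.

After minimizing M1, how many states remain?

2

All states are reachable from the start state.
P0 = {p3} | {p1,p2,p4,p5}.
The partition is now stable with 2 blocks: {p3} | {p1,p2,p4,p5}.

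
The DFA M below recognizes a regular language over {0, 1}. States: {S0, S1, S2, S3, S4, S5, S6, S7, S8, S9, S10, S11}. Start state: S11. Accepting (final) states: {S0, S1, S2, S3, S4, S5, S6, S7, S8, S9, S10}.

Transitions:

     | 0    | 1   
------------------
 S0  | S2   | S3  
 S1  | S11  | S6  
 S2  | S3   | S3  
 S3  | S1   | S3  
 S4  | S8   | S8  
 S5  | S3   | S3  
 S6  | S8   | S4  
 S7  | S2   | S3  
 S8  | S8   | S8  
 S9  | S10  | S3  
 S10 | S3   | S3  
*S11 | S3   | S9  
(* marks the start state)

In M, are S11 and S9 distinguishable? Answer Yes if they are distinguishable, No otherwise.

Reachable states from the start: {S1,S3,S4,S6,S8,S9,S10,S11}. Unreachable: {S0,S2,S5,S7} — drop them.
Initial partition by acceptance: {S1,S3,S4,S6,S8,S9,S10} | {S11}.
On input 0, block {S1,S3,S4,S6,S8,S9,S10} splits into {S3,S4,S6,S8,S9,S10} and {S1}.
Split {S3,S4,S6,S8,S9,S10} by δ(·,0) → {S4,S6,S8,S9,S10} and {S3}.
Split {S4,S6,S8,S9,S10} by δ(·,0) → {S4,S6,S8,S9} and {S10}.
Split {S4,S6,S8,S9} by δ(·,0) → {S4,S6,S8} and {S9}.
No further refinement is possible. Final partition (6 blocks): {S4,S6,S8} | {S11} | {S1} | {S3} | {S10} | {S9}.
S11 and S9 end up in different blocks, so they are distinguishable. For instance, the string 'ε' is accepted from only S9.

Yes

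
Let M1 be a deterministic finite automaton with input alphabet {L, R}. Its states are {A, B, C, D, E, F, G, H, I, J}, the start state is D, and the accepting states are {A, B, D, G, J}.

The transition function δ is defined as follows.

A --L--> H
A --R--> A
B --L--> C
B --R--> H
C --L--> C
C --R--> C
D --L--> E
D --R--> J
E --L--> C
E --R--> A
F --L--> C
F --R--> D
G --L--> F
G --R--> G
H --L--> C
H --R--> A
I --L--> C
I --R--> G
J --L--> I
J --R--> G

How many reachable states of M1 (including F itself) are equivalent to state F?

Reachable states from the start: {A,C,D,E,F,G,H,I,J}. Unreachable: {B} — drop them.
P0 = {A,D,G,J} | {C,E,F,H,I}.
Split {C,E,F,H,I} by δ(·,R) → {E,F,H,I} and {C}.
The partition is now stable with 3 blocks: {A,D,G,J} | {E,F,H,I} | {C}.
The equivalence class containing F is {E,F,H,I}, of size 4.

4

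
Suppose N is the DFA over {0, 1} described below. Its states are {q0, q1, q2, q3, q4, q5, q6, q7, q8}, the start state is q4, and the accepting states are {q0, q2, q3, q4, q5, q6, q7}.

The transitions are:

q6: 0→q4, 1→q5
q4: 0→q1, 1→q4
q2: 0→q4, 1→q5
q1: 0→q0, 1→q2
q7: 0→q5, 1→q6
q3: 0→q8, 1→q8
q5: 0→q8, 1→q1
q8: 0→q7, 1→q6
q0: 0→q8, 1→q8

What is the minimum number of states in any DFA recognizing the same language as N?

Reachable states from the start: {q0,q1,q2,q4,q5,q6,q7,q8}. Unreachable: {q3} — drop them.
P0 = {q0,q2,q4,q5,q6,q7} | {q1,q8}.
Split {q0,q2,q4,q5,q6,q7} by δ(·,0) → {q0,q4,q5} and {q2,q6,q7}.
On input 1, block {q0,q4,q5} splits into {q0,q5} and {q4}.
On input 0, block {q1,q8} splits into {q1} and {q8}.
On input 1, block {q0,q5} splits into {q0} and {q5}.
Split {q2,q6,q7} by δ(·,0) → {q2,q6} and {q7}.
The partition is now stable with 7 blocks: {q0} | {q1} | {q2,q6} | {q4} | {q8} | {q5} | {q7}.

7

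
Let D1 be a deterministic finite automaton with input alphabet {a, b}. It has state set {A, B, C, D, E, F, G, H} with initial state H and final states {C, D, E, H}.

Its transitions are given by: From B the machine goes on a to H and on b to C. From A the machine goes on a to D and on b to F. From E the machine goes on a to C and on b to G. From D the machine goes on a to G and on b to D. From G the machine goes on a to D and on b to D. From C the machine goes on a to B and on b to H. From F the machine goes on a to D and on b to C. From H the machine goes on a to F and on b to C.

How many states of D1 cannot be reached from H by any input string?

Starting at H and following transitions, the reachable set is {B, C, D, F, G, H}. That leaves A, E unreachable — 2 in total.

2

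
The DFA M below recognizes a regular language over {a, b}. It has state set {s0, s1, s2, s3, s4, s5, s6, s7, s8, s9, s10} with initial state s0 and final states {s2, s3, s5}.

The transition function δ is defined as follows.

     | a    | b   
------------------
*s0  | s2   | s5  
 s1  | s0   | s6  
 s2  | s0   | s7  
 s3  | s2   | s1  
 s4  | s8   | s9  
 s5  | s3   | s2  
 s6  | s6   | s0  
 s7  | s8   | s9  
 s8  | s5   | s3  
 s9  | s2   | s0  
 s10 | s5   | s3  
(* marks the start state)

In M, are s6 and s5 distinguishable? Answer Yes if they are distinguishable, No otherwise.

States {s4,s10} cannot be reached from the start state, so discard them.
Start with accepting vs non-accepting: {s2,s3,s5} | {s0,s1,s6,s7,s8,s9}.
On input a, block {s2,s3,s5} splits into {s3,s5} and {s2}.
Split {s3,s5} by δ(·,a) → {s3} and {s5}.
On input a, block {s0,s1,s6,s7,s8,s9} splits into {s1,s6,s7} and {s0,s9} and {s8}.
Refine {s1,s6,s7} on symbol a: members go to different blocks, giving {s1} and {s6} and {s7}.
Split {s0,s9} by δ(·,b) → {s0} and {s9}.
The partition is now stable with 9 blocks: {s3} | {s1} | {s2} | {s5} | {s0} | {s8} | {s6} | {s7} | {s9}.
s6 and s5 end up in different blocks, so they are distinguishable. For instance, the string 'ε' is accepted from only s5.

Yes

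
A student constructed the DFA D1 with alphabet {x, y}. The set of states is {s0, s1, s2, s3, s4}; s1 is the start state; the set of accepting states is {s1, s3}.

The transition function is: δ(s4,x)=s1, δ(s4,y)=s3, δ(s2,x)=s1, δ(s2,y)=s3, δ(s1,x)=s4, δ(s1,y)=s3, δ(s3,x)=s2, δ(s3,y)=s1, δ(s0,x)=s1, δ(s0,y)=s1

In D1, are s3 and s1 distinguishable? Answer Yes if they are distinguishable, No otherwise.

States {s0} cannot be reached from the start state, so discard them.
Initial partition by acceptance: {s1,s3} | {s2,s4}.
No further refinement is possible. Final partition (2 blocks): {s1,s3} | {s2,s4}.
s3 and s1 lie in the same block of the stable partition, so they are equivalent — no string distinguishes them.

No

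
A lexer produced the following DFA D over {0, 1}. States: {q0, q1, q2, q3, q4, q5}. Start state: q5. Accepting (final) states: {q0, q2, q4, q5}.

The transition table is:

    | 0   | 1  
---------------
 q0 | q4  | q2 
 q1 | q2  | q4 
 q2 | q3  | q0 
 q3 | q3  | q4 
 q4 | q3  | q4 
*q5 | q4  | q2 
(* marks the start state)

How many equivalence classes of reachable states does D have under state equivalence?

Reachable states from the start: {q0,q2,q3,q4,q5}. Unreachable: {q1} — drop them.
Initial partition by acceptance: {q0,q2,q4,q5} | {q3}.
On input 0, block {q0,q2,q4,q5} splits into {q0,q5} and {q2,q4}.
On input 1, block {q2,q4} splits into {q2} and {q4}.
No further refinement is possible. Final partition (4 blocks): {q0,q5} | {q3} | {q2} | {q4}.

4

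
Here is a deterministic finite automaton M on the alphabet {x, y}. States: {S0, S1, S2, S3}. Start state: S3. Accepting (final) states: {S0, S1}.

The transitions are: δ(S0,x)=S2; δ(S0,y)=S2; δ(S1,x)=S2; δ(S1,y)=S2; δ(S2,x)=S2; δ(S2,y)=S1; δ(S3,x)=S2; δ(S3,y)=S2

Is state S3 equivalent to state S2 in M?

Reachable states from the start: {S1,S2,S3}. Unreachable: {S0} — drop them.
P0 = {S1} | {S2,S3}.
Split {S2,S3} by δ(·,y) → {S2} and {S3}.
Stable partition: {S1} | {S2} | {S3} — 3 equivalence classes.
S3 and S2 end up in different blocks, so they are distinguishable. For instance, the string 'y' is accepted from only S2.

No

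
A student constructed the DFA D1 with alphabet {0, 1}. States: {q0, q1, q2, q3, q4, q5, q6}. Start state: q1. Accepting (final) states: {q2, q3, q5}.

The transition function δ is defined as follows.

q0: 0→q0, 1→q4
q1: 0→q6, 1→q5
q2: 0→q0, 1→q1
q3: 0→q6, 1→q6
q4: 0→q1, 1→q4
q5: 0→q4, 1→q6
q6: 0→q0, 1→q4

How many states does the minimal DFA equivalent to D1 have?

4

States {q2,q3} cannot be reached from the start state, so discard them.
Start with accepting vs non-accepting: {q5} | {q0,q1,q4,q6}.
Split {q0,q1,q4,q6} by δ(·,1) → {q0,q4,q6} and {q1}.
On input 0, block {q0,q4,q6} splits into {q0,q6} and {q4}.
Stable partition: {q5} | {q0,q6} | {q1} | {q4} — 4 equivalence classes.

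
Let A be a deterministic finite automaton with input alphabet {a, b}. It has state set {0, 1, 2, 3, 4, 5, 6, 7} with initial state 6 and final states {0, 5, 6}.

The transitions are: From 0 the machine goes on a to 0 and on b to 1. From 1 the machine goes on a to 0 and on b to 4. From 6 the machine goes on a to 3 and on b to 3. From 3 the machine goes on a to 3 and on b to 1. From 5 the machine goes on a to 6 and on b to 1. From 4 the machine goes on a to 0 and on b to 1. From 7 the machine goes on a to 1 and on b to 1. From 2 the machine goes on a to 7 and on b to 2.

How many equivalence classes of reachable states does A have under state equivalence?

States {2,5,7} cannot be reached from the start state, so discard them.
P0 = {0,6} | {1,3,4}.
On input a, block {0,6} splits into {0} and {6}.
On input a, block {1,3,4} splits into {1,4} and {3}.
The partition is now stable with 4 blocks: {0} | {1,4} | {6} | {3}.

4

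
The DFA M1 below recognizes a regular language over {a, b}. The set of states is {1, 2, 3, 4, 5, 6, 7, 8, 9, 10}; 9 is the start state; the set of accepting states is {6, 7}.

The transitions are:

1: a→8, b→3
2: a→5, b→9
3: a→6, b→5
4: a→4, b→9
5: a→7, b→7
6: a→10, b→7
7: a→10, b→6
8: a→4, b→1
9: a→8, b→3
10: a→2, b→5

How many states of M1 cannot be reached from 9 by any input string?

0

Exploring from 9, all states are eventually visited, so none are unreachable.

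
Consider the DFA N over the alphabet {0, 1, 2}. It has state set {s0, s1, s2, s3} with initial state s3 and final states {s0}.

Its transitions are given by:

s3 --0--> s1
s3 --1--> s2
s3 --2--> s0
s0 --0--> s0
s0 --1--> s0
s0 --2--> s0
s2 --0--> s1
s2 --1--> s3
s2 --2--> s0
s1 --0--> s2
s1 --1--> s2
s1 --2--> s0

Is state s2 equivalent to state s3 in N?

Yes

Start with accepting vs non-accepting: {s0} | {s1,s2,s3}.
Stable partition: {s0} | {s1,s2,s3} — 2 equivalence classes.
s2 and s3 lie in the same block of the stable partition, so they are equivalent — no string distinguishes them.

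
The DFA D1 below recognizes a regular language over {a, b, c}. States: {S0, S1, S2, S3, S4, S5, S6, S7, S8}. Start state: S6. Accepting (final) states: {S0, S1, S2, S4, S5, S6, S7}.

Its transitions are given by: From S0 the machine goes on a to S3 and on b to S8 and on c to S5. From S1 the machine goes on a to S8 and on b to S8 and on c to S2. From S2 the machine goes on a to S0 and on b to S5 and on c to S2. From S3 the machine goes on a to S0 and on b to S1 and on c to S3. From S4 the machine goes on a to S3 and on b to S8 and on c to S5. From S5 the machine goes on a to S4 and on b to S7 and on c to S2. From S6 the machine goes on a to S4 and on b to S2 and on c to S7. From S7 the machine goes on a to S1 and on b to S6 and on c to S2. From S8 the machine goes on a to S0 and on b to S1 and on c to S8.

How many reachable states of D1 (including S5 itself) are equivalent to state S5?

4

Every state is reachable, so we keep all 9.
Initial partition by acceptance: {S0,S1,S2,S4,S5,S6,S7} | {S3,S8}.
On input a, block {S0,S1,S2,S4,S5,S6,S7} splits into {S2,S5,S6,S7} and {S0,S1,S4}.
No further refinement is possible. Final partition (3 blocks): {S2,S5,S6,S7} | {S3,S8} | {S0,S1,S4}.
The equivalence class containing S5 is {S2,S5,S6,S7}, of size 4.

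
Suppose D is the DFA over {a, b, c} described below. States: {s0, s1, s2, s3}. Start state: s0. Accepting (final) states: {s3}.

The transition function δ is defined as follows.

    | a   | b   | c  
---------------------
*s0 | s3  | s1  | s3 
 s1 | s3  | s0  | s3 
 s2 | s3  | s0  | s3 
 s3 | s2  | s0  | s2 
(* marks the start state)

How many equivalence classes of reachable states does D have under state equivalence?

Every state is reachable, so we keep all 4.
P0 = {s3} | {s0,s1,s2}.
No further refinement is possible. Final partition (2 blocks): {s3} | {s0,s1,s2}.

2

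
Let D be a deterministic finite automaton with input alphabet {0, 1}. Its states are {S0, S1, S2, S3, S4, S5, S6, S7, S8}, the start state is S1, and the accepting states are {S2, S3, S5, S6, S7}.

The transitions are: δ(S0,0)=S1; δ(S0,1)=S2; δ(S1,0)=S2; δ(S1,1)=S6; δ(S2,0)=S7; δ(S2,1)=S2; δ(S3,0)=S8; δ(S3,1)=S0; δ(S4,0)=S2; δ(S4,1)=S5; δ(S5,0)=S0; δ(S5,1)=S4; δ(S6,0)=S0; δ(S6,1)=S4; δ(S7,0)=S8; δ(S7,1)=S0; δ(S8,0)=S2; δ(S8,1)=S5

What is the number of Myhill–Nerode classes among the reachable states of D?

Reachable states from the start: {S0,S1,S2,S4,S5,S6,S7,S8}. Unreachable: {S3} — drop them.
Start with accepting vs non-accepting: {S2,S5,S6,S7} | {S0,S1,S4,S8}.
Refine {S2,S5,S6,S7} on symbol 0: members go to different blocks, giving {S5,S6,S7} and {S2}.
Refine {S0,S1,S4,S8} on symbol 0: members go to different blocks, giving {S1,S4,S8} and {S0}.
On input 0, block {S5,S6,S7} splits into {S5,S6} and {S7}.
The partition is now stable with 5 blocks: {S5,S6} | {S1,S4,S8} | {S2} | {S0} | {S7}.

5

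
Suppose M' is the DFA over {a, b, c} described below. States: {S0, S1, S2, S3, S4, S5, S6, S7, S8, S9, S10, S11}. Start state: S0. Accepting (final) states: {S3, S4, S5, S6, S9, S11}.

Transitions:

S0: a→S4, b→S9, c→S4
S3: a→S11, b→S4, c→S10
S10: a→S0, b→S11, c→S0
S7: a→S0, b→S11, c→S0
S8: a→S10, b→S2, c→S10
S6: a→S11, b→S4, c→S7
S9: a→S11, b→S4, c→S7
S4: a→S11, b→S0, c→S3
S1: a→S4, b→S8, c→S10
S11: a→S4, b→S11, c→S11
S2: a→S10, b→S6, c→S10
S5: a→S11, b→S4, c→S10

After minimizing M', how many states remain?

First remove the unreachable states {S1,S2,S5,S6,S8}; 7 states remain.
P0 = {S3,S4,S9,S11} | {S0,S7,S10}.
On input b, block {S3,S4,S9,S11} splits into {S3,S9,S11} and {S4}.
On input a, block {S3,S9,S11} splits into {S3,S9} and {S11}.
Split {S0,S7,S10} by δ(·,a) → {S7,S10} and {S0}.
The partition is now stable with 5 blocks: {S3,S9} | {S7,S10} | {S4} | {S11} | {S0}.

5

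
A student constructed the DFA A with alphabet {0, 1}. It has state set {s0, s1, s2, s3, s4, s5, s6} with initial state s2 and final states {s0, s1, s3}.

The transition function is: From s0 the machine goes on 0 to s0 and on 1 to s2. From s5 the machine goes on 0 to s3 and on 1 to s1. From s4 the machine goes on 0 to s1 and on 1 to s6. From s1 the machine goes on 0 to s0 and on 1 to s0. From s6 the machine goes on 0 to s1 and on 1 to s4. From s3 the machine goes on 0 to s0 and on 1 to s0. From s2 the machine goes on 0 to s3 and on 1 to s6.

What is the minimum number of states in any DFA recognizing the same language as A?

3

States {s5} cannot be reached from the start state, so discard them.
Initial partition by acceptance: {s0,s1,s3} | {s2,s4,s6}.
Refine {s0,s1,s3} on symbol 1: members go to different blocks, giving {s1,s3} and {s0}.
No further refinement is possible. Final partition (3 blocks): {s1,s3} | {s2,s4,s6} | {s0}.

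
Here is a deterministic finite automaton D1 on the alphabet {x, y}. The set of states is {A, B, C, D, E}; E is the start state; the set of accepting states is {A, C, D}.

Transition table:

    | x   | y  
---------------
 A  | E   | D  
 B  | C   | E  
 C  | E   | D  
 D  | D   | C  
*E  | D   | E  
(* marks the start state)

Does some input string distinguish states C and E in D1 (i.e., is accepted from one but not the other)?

Yes

Reachable states from the start: {C,D,E}. Unreachable: {A,B} — drop them.
Initial partition by acceptance: {C,D} | {E}.
Refine {C,D} on symbol x: members go to different blocks, giving {C} and {D}.
The partition is now stable with 3 blocks: {C} | {E} | {D}.
C and E end up in different blocks, so they are distinguishable. For instance, the string 'ε' is accepted from only C.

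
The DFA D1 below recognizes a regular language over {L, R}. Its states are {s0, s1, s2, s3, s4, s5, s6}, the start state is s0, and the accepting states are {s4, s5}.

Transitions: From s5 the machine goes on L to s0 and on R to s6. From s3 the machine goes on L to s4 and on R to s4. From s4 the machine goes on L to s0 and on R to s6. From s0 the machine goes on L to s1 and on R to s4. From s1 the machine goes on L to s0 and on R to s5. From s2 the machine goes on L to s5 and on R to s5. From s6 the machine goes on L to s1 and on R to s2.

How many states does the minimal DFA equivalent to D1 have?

4

First remove the unreachable states {s3}; 6 states remain.
Start with accepting vs non-accepting: {s4,s5} | {s0,s1,s2,s6}.
Refine {s0,s1,s2,s6} on symbol L: members go to different blocks, giving {s0,s1,s6} and {s2}.
On input R, block {s0,s1,s6} splits into {s0,s1} and {s6}.
No further refinement is possible. Final partition (4 blocks): {s4,s5} | {s0,s1} | {s2} | {s6}.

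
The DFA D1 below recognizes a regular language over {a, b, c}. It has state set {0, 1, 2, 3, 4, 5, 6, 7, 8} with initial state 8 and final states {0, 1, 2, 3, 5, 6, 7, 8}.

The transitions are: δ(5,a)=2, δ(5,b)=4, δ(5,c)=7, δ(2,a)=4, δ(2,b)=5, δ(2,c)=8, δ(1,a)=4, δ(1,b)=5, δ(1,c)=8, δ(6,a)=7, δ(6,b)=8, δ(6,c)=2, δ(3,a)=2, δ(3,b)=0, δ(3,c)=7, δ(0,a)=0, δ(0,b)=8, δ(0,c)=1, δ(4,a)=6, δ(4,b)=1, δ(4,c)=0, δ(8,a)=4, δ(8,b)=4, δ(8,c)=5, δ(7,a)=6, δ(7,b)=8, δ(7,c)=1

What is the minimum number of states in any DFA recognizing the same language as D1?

Reachable states from the start: {0,1,2,4,5,6,7,8}. Unreachable: {3} — drop them.
Initial partition by acceptance: {0,1,2,5,6,7,8} | {4}.
On input a, block {0,1,2,5,6,7,8} splits into {0,5,6,7} and {1,2,8}.
Refine {0,5,6,7} on symbol a: members go to different blocks, giving {0,6,7} and {5}.
On input b, block {1,2,8} splits into {1,2} and {8}.
No further refinement is possible. Final partition (5 blocks): {0,6,7} | {4} | {1,2} | {5} | {8}.

5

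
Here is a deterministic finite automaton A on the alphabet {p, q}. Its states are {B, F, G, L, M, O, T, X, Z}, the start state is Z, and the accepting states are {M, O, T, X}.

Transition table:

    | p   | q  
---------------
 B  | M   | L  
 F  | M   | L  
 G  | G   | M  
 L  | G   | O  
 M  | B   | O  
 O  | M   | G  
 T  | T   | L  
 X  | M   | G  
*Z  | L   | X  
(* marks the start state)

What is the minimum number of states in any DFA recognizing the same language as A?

6

Reachable states from the start: {B,G,L,M,O,X,Z}. Unreachable: {F,T} — drop them.
P0 = {M,O,X} | {B,G,L,Z}.
On input p, block {M,O,X} splits into {O,X} and {M}.
Split {B,G,L,Z} by δ(·,p) → {G,L,Z} and {B}.
Split {G,L,Z} by δ(·,q) → {L,Z} and {G}.
Split {L,Z} by δ(·,p) → {L} and {Z}.
No further refinement is possible. Final partition (6 blocks): {O,X} | {L} | {M} | {B} | {G} | {Z}.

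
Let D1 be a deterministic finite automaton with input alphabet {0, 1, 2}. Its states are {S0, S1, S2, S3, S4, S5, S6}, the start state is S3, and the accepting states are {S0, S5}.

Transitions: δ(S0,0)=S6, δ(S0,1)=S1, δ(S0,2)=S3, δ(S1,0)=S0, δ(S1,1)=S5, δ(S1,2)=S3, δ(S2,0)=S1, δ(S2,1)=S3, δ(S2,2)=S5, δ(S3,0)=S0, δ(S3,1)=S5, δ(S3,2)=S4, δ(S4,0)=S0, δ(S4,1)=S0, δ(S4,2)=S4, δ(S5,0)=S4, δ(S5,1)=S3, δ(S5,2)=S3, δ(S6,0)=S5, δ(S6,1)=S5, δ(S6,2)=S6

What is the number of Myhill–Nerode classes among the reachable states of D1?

First remove the unreachable states {S2}; 6 states remain.
Start with accepting vs non-accepting: {S0,S5} | {S1,S3,S4,S6}.
No further refinement is possible. Final partition (2 blocks): {S0,S5} | {S1,S3,S4,S6}.

2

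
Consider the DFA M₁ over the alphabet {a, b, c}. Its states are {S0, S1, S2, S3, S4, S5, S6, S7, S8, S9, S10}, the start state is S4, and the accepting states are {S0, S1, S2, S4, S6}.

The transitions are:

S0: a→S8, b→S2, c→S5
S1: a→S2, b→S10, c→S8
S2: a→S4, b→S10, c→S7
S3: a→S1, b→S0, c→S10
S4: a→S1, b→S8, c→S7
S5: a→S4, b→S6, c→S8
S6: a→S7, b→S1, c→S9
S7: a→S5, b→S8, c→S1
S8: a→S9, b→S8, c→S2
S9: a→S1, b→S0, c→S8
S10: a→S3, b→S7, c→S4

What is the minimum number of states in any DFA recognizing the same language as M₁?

Every state is reachable, so we keep all 11.
Initial partition by acceptance: {S0,S1,S2,S4,S6} | {S3,S5,S7,S8,S9,S10}.
On input a, block {S0,S1,S2,S4,S6} splits into {S1,S2,S4} and {S0,S6}.
On input a, block {S3,S5,S7,S8,S9,S10} splits into {S3,S5,S9} and {S7,S8,S10}.
The partition is now stable with 4 blocks: {S1,S2,S4} | {S3,S5,S9} | {S0,S6} | {S7,S8,S10}.

4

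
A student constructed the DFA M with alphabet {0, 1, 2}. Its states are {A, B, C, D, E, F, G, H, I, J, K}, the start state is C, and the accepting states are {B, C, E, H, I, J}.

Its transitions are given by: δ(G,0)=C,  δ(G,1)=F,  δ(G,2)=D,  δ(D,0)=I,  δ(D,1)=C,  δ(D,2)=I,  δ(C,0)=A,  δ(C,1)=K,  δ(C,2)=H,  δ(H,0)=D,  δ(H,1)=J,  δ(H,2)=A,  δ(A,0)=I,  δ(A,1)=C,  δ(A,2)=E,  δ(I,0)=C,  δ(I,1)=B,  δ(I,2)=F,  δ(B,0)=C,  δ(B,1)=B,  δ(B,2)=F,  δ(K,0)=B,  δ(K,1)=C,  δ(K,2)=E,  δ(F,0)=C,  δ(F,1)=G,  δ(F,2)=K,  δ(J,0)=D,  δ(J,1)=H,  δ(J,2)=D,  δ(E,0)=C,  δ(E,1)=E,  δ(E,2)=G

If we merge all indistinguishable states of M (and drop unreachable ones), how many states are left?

Every state is reachable, so we keep all 11.
Start with accepting vs non-accepting: {B,C,E,H,I,J} | {A,D,F,G,K}.
Split {B,C,E,H,I,J} by δ(·,0) → {B,E,I} and {C,H,J}.
On input 0, block {A,D,F,G,K} splits into {A,D,K} and {F,G}.
Refine {C,H,J} on symbol 1: members go to different blocks, giving {H,J} and {C}.
No further refinement is possible. Final partition (5 blocks): {B,E,I} | {A,D,K} | {H,J} | {F,G} | {C}.

5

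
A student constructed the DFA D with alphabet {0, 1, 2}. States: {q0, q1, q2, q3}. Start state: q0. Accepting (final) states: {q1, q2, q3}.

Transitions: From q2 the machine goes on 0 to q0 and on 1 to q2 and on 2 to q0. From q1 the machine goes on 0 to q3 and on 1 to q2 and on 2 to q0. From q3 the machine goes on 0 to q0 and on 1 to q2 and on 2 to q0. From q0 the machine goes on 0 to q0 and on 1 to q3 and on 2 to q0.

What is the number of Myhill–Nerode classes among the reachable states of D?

2

First remove the unreachable states {q1}; 3 states remain.
P0 = {q2,q3} | {q0}.
Stable partition: {q2,q3} | {q0} — 2 equivalence classes.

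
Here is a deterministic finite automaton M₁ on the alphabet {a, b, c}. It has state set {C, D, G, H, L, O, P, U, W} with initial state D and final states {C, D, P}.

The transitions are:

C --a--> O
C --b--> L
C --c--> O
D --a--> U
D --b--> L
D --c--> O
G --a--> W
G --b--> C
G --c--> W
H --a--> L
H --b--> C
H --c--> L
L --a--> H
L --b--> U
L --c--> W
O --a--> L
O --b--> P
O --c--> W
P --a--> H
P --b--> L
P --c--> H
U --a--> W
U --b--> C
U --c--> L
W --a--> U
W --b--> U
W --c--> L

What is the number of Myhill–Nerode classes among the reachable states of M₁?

States {G} cannot be reached from the start state, so discard them.
Initial partition by acceptance: {C,D,P} | {H,L,O,U,W}.
Split {H,L,O,U,W} by δ(·,b) → {H,O,U} and {L,W}.
No further refinement is possible. Final partition (3 blocks): {C,D,P} | {H,O,U} | {L,W}.

3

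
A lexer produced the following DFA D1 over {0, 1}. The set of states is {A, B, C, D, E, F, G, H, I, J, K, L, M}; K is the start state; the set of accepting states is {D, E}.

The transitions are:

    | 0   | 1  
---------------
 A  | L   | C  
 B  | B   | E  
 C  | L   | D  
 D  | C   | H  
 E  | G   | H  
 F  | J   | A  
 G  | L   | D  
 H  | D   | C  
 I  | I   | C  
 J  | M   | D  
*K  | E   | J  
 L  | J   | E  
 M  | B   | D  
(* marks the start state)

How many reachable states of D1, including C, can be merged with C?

First remove the unreachable states {A,F,I}; 10 states remain.
Initial partition by acceptance: {D,E} | {B,C,G,H,J,K,L,M}.
On input 0, block {B,C,G,H,J,K,L,M} splits into {B,C,G,J,L,M} and {H,K}.
The partition is now stable with 3 blocks: {D,E} | {B,C,G,J,L,M} | {H,K}.
The equivalence class containing C is {B,C,G,J,L,M}, of size 6.

6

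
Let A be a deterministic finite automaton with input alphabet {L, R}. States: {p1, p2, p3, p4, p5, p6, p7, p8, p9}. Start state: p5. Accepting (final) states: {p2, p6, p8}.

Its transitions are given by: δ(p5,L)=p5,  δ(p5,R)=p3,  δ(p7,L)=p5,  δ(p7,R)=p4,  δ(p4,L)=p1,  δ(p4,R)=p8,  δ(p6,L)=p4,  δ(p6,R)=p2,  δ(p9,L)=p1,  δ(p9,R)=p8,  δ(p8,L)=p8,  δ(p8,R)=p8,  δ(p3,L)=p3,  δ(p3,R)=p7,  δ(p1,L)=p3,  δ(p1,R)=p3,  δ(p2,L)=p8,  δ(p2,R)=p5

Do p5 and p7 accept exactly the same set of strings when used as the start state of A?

First remove the unreachable states {p2,p6,p9}; 6 states remain.
Initial partition by acceptance: {p8} | {p1,p3,p4,p5,p7}.
On input R, block {p1,p3,p4,p5,p7} splits into {p1,p3,p5,p7} and {p4}.
On input R, block {p1,p3,p5,p7} splits into {p1,p3,p5} and {p7}.
Refine {p1,p3,p5} on symbol R: members go to different blocks, giving {p1,p5} and {p3}.
Split {p1,p5} by δ(·,L) → {p1} and {p5}.
The partition is now stable with 6 blocks: {p8} | {p1} | {p4} | {p7} | {p3} | {p5}.
p5 and p7 end up in different blocks, so they are distinguishable. For instance, the string 'RR' is accepted from only p7.

No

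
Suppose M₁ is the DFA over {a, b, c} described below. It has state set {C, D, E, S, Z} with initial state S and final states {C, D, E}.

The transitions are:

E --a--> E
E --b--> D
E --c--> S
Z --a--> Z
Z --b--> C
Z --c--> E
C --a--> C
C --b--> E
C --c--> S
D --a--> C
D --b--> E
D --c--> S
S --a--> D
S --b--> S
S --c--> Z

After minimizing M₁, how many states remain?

3

Every state is reachable, so we keep all 5.
Initial partition by acceptance: {C,D,E} | {S,Z}.
Split {S,Z} by δ(·,a) → {S} and {Z}.
The partition is now stable with 3 blocks: {C,D,E} | {S} | {Z}.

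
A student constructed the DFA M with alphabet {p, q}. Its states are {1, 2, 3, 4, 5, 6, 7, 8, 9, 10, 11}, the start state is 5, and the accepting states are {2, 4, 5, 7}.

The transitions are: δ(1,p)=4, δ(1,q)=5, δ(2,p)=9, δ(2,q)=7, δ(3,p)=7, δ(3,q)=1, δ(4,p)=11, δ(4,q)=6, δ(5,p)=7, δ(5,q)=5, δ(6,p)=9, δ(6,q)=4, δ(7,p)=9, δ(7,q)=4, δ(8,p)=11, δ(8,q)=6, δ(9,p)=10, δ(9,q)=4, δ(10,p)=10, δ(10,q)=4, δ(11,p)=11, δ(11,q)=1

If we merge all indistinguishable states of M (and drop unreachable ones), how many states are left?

6

First remove the unreachable states {2,3,8}; 8 states remain.
Initial partition by acceptance: {4,5,7} | {1,6,9,10,11}.
Refine {4,5,7} on symbol p: members go to different blocks, giving {4,7} and {5}.
Split {4,7} by δ(·,q) → {4} and {7}.
Refine {1,6,9,10,11} on symbol p: members go to different blocks, giving {6,9,10,11} and {1}.
Refine {6,9,10,11} on symbol q: members go to different blocks, giving {6,9,10} and {11}.
Stable partition: {4} | {6,9,10} | {5} | {7} | {1} | {11} — 6 equivalence classes.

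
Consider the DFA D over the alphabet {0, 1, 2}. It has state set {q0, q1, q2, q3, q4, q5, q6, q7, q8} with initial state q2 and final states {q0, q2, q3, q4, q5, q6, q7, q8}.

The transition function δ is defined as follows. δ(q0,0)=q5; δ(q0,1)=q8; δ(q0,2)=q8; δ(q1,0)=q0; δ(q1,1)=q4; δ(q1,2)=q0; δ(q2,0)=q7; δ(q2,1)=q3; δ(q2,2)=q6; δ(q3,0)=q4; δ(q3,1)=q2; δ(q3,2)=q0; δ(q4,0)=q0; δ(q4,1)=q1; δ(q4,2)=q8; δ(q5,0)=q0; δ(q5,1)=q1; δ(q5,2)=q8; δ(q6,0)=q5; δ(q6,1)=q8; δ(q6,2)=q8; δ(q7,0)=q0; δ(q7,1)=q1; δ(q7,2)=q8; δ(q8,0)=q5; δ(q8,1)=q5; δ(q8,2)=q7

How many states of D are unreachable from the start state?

0

A breadth-first search from the start state visits every state.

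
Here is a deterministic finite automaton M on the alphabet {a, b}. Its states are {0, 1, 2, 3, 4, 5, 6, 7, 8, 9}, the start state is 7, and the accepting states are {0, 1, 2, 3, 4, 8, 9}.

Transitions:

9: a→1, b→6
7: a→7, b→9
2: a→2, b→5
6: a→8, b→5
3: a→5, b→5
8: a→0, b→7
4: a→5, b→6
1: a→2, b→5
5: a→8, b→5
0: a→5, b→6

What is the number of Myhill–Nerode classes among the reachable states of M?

States {3,4} cannot be reached from the start state, so discard them.
P0 = {0,1,2,8,9} | {5,6,7}.
On input a, block {0,1,2,8,9} splits into {1,2,8,9} and {0}.
On input a, block {1,2,8,9} splits into {1,2,9} and {8}.
On input a, block {5,6,7} splits into {5,6} and {7}.
No further refinement is possible. Final partition (5 blocks): {1,2,9} | {5,6} | {0} | {8} | {7}.

5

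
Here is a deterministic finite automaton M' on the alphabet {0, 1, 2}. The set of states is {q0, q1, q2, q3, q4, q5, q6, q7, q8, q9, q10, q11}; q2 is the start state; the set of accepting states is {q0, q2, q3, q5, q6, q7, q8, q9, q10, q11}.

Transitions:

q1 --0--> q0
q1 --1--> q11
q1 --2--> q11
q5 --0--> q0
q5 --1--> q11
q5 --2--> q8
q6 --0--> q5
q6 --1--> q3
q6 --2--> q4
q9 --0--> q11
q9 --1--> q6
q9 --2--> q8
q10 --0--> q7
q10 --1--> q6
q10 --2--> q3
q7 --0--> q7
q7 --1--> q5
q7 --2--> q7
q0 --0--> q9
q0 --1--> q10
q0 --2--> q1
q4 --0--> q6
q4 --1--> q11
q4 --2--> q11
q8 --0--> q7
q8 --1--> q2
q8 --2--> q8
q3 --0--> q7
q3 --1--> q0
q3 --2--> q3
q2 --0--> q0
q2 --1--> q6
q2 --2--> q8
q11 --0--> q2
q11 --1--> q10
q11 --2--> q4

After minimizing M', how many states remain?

Initial partition by acceptance: {q0,q2,q3,q5,q6,q7,q8,q9,q10,q11} | {q1,q4}.
Split {q0,q2,q3,q5,q6,q7,q8,q9,q10,q11} by δ(·,2) → {q2,q3,q5,q7,q8,q9,q10} and {q0,q6,q11}.
Split {q2,q3,q5,q7,q8,q9,q10} by δ(·,0) → {q3,q7,q8,q10} and {q2,q5,q9}.
On input 1, block {q3,q7,q8,q10} splits into {q3,q10} and {q7,q8}.
The partition is now stable with 5 blocks: {q3,q10} | {q1,q4} | {q0,q6,q11} | {q2,q5,q9} | {q7,q8}.

5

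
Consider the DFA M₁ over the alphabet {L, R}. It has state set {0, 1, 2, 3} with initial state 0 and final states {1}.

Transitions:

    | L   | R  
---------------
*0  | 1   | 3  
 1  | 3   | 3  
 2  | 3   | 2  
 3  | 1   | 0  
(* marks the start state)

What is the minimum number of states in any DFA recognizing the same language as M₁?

2

First remove the unreachable states {2}; 3 states remain.
Initial partition by acceptance: {1} | {0,3}.
No further refinement is possible. Final partition (2 blocks): {1} | {0,3}.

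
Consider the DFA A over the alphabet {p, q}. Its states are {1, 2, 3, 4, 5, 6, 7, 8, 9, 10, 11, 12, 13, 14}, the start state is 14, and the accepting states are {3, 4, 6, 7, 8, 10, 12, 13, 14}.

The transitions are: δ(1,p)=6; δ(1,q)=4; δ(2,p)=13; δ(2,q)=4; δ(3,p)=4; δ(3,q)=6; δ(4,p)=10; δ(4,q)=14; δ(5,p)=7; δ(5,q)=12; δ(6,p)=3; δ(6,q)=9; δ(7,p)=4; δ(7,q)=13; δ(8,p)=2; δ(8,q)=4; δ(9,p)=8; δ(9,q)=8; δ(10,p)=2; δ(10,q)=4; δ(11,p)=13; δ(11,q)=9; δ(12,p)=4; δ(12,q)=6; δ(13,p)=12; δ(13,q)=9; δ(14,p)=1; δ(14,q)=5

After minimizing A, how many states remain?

8

First remove the unreachable states {11}; 13 states remain.
Start with accepting vs non-accepting: {3,4,6,7,8,10,12,13,14} | {1,2,5,9}.
On input p, block {3,4,6,7,8,10,12,13,14} splits into {3,4,6,7,12,13} and {8,10,14}.
Split {3,4,6,7,12,13} by δ(·,p) → {3,6,7,12,13} and {4}.
Split {3,6,7,12,13} by δ(·,p) → {3,7,12} and {6,13}.
Refine {1,2,5,9} on symbol p: members go to different blocks, giving {1,2} and {5} and {9}.
Refine {8,10,14} on symbol q: members go to different blocks, giving {8,10} and {14}.
Stable partition: {3,7,12} | {1,2} | {8,10} | {4} | {6,13} | {5} | {9} | {14} — 8 equivalence classes.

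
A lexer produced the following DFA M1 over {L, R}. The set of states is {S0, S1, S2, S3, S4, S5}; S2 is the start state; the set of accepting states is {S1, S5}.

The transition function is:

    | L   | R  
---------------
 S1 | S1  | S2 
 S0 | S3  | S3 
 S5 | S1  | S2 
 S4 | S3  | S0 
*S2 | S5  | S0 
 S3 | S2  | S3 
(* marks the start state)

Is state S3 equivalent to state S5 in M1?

Reachable states from the start: {S0,S1,S2,S3,S5}. Unreachable: {S4} — drop them.
Start with accepting vs non-accepting: {S1,S5} | {S0,S2,S3}.
Split {S0,S2,S3} by δ(·,L) → {S0,S3} and {S2}.
Split {S0,S3} by δ(·,L) → {S0} and {S3}.
The partition is now stable with 4 blocks: {S1,S5} | {S0} | {S2} | {S3}.
S3 and S5 end up in different blocks, so they are distinguishable. For instance, the string 'ε' is accepted from only S5.

No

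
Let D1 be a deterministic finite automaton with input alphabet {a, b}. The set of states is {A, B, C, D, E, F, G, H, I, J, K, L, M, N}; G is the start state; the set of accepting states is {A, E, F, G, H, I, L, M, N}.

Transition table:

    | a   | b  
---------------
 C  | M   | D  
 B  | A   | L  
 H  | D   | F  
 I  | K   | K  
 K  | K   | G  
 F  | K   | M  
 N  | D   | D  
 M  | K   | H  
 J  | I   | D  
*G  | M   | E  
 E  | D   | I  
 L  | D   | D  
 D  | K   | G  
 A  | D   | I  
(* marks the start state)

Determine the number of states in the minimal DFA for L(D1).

States {A,B,C,J,L,N} cannot be reached from the start state, so discard them.
Initial partition by acceptance: {E,F,G,H,I,M} | {D,K}.
On input a, block {E,F,G,H,I,M} splits into {E,F,H,I,M} and {G}.
Split {E,F,H,I,M} by δ(·,b) → {E,F,H,M} and {I}.
Refine {E,F,H,M} on symbol b: members go to different blocks, giving {F,H,M} and {E}.
Stable partition: {F,H,M} | {D,K} | {G} | {I} | {E} — 5 equivalence classes.

5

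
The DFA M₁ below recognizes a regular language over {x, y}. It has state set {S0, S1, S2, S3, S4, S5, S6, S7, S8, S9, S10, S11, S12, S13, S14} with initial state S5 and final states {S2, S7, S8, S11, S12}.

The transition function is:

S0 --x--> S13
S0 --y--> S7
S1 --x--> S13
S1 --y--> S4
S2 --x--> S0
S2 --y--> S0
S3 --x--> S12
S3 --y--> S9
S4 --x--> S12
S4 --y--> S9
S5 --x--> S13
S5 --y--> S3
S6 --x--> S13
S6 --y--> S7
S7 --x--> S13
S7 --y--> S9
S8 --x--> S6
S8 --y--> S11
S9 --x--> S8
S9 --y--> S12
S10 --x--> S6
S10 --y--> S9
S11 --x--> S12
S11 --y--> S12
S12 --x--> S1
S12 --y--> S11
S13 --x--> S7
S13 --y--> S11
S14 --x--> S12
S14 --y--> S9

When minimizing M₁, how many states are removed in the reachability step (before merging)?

Starting at S5 and following transitions, the reachable set is {S1, S3, S4, S5, S6, S7, S8, S9, S11, S12, S13}. That leaves S0, S2, S10, S14 unreachable — 4 in total.

4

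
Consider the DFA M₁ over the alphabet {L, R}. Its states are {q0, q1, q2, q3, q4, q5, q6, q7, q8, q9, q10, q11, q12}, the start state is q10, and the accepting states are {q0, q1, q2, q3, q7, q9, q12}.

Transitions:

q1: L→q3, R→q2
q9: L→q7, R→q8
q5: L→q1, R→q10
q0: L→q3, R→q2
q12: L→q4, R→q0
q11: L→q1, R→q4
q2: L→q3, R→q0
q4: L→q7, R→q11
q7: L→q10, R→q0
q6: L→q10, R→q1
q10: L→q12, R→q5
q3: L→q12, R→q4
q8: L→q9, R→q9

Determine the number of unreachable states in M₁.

3

No path from q10 leads to q6, q8, q9; the other 10 states are all reachable.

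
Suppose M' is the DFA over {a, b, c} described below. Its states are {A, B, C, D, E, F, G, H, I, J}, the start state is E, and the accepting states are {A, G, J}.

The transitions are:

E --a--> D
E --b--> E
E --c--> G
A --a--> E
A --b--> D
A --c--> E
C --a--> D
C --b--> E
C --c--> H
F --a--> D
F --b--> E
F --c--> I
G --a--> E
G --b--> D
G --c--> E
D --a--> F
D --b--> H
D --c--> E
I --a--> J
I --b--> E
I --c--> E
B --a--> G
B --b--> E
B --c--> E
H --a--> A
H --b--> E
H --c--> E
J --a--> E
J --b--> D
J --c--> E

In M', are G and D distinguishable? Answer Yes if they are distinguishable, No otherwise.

Reachable states from the start: {A,D,E,F,G,H,I,J}. Unreachable: {B,C} — drop them.
Start with accepting vs non-accepting: {A,G,J} | {D,E,F,H,I}.
On input a, block {D,E,F,H,I} splits into {D,E,F} and {H,I}.
Split {D,E,F} by δ(·,b) → {E,F} and {D}.
On input c, block {E,F} splits into {E} and {F}.
Stable partition: {A,G,J} | {E} | {H,I} | {D} | {F} — 5 equivalence classes.
G and D end up in different blocks, so they are distinguishable. For instance, the string 'ε' is accepted from only G.

Yes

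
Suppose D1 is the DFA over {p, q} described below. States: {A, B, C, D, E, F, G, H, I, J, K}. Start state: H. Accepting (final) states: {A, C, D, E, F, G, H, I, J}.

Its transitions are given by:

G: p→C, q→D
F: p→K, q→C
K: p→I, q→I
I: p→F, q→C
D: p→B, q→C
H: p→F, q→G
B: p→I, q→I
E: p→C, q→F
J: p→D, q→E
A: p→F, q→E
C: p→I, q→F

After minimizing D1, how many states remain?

6

First remove the unreachable states {A,E,J}; 8 states remain.
P0 = {C,D,F,G,H,I} | {B,K}.
Split {C,D,F,G,H,I} by δ(·,p) → {C,G,H,I} and {D,F}.
Split {C,G,H,I} by δ(·,p) → {C,G} and {H,I}.
Refine {C,G} on symbol p: members go to different blocks, giving {C} and {G}.
On input q, block {H,I} splits into {H} and {I}.
No further refinement is possible. Final partition (6 blocks): {C} | {B,K} | {D,F} | {H} | {G} | {I}.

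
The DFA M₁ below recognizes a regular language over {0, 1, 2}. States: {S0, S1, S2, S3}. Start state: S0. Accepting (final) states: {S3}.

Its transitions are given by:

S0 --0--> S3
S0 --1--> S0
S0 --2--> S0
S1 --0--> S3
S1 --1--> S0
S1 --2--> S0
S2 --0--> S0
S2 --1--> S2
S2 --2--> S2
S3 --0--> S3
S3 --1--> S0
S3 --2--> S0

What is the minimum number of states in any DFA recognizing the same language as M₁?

2

First remove the unreachable states {S1,S2}; 2 states remain.
Start with accepting vs non-accepting: {S3} | {S0}.
The partition is now stable with 2 blocks: {S3} | {S0}.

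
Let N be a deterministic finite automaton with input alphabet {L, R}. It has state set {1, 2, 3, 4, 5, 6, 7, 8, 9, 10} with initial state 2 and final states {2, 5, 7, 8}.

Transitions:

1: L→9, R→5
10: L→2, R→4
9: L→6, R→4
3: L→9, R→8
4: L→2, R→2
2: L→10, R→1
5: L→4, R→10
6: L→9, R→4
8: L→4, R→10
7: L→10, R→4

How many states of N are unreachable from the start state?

3

Starting at 2 and following transitions, the reachable set is {1, 2, 4, 5, 6, 9, 10}. That leaves 3, 7, 8 unreachable — 3 in total.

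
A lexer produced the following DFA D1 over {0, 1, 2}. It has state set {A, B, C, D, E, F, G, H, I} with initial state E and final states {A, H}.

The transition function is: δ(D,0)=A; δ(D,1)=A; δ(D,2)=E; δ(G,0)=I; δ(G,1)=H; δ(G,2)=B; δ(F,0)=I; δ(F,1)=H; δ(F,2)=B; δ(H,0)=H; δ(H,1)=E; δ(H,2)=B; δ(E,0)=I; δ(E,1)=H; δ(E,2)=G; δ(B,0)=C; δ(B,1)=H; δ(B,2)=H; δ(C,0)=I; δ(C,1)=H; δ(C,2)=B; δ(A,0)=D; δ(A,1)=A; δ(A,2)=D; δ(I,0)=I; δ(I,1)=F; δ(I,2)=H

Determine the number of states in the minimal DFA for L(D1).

Reachable states from the start: {B,C,E,F,G,H,I}. Unreachable: {A,D} — drop them.
Start with accepting vs non-accepting: {H} | {B,C,E,F,G,I}.
Split {B,C,E,F,G,I} by δ(·,1) → {B,C,E,F,G} and {I}.
Split {B,C,E,F,G} by δ(·,0) → {C,E,F,G} and {B}.
On input 2, block {C,E,F,G} splits into {C,F,G} and {E}.
The partition is now stable with 5 blocks: {H} | {C,F,G} | {I} | {B} | {E}.

5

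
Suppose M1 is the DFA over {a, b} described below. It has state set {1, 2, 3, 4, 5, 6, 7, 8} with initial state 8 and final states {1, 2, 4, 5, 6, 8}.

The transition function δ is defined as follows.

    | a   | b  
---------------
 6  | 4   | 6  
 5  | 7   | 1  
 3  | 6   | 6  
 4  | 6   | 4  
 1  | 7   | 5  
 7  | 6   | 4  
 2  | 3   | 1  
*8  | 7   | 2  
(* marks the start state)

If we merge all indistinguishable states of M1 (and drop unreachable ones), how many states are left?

Initial partition by acceptance: {1,2,4,5,6,8} | {3,7}.
Split {1,2,4,5,6,8} by δ(·,a) → {1,2,5,8} and {4,6}.
Stable partition: {1,2,5,8} | {3,7} | {4,6} — 3 equivalence classes.

3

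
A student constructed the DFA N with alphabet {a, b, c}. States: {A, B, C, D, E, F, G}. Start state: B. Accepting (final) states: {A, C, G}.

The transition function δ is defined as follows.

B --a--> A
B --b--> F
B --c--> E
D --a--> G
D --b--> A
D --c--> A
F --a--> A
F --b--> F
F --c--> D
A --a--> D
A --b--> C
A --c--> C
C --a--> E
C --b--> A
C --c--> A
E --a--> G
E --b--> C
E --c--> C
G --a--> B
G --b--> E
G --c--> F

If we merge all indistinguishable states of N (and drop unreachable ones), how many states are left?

4

P0 = {A,C,G} | {B,D,E,F}.
On input b, block {A,C,G} splits into {A,C} and {G}.
Refine {B,D,E,F} on symbol a: members go to different blocks, giving {B,F} and {D,E}.
No further refinement is possible. Final partition (4 blocks): {A,C} | {B,F} | {G} | {D,E}.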